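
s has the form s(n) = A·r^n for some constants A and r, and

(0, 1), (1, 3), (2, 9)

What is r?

Consecutive ratio: 3/1 = 3, and 9/3 = 3, so r = 3.
Then A·3^0 = 1 gives A = 1, and s(n) = 1·3^n.

3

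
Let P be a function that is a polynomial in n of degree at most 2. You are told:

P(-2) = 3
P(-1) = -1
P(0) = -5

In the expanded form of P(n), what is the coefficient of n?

First differences: -4, -4.
Level-1 differences are constant, so P has degree 1.
Fitting a degree-1 polynomial gives P(n) = -4n - 5.
The coefficient of n is -4.

-4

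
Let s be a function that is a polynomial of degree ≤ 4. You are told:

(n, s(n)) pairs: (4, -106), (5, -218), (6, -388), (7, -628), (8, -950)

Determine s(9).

-1366

First differences: -112, -170, -240, -322. Second differences: -58, -70, -82. Third differences: -12, -12.
Level-3 differences are constant, so s has degree 3.
Fitting a degree-3 polynomial gives s(n) = -2n³ + n² + n + 2.
Then s(9) = -1366.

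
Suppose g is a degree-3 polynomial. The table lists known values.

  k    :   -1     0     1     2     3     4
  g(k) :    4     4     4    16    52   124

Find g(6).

First differences: 0, 0, 12, 36, 72. Second differences: 0, 12, 24, 36. Third differences: 12, 12, 12.
Level-3 differences are constant, so g has degree 3.
Fitting a degree-3 polynomial gives g(k) = 2k³ - 2k + 4.
Then g(6) = 424.

424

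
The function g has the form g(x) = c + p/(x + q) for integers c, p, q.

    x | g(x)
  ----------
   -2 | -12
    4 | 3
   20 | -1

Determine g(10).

0

(g(x) − c)(x + q) = p for each data point; the three points give a linear system in c and q, then p follows.
Solving: c = -2, q = 0, p = 20, so g(x) = -2 + 20/(x + 0).
Then g(10) = -2 + 20/10 = 0.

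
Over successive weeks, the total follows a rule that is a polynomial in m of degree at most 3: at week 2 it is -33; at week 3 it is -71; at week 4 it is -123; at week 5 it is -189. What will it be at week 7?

Write the value at m as s(m).
First differences: -38, -52, -66. Second differences: -14, -14.
Level-2 differences are constant, so s has degree 2.
Fitting a degree-2 polynomial gives s(m) = -7m² - 3m + 1.
Then s(7) = -363.

-363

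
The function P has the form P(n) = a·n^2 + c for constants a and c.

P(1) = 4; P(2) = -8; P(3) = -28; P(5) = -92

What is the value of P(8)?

From P(1) = 4 and P(2) = -8: 1a + c = 4 and 4a + c = -8.
Subtracting: 3a = -12, so a = -4; then c = 4 − (-4)·1 = 8.
So P(n) = -4n² + 8, and P(8) = -248.

-248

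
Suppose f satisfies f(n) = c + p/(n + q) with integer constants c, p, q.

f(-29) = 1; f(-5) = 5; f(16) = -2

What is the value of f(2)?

(f(n) − c)(n + q) = p for each data point; the three points give a linear system in c and q, then p follows.
Solving: c = 0, q = -1, p = -30, so f(n) = -30/(n − 1).
Then f(2) = 0 − 30/1 = -30.

-30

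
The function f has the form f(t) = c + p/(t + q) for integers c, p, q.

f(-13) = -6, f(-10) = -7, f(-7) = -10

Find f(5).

(f(t) − c)(t + q) = p for each data point; the three points give a linear system in c and q, then p follows.
Solving: c = -4, q = 4, p = 18, so f(t) = -4 + 18/(t + 4).
Then f(5) = -4 + 18/9 = -2.

-2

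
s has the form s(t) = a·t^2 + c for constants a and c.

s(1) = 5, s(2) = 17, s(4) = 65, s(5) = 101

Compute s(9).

From s(1) = 5 and s(2) = 17: 1a + c = 5 and 4a + c = 17.
Subtracting: 3a = 12, so a = 4; then c = 5 − 4·1 = 1.
So s(t) = 4t² + 1, and s(9) = 325.

325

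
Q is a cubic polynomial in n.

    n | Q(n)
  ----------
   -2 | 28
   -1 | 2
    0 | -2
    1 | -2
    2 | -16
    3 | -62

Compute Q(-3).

94

First differences: -26, -4, 0, -14, -46. Second differences: 22, 4, -14, -32. Third differences: -18, -18, -18.
Level-3 differences are constant, so Q has degree 3.
Fitting a degree-3 polynomial gives Q(n) = -3n³ + 2n² + n - 2.
Then Q(-3) = 94.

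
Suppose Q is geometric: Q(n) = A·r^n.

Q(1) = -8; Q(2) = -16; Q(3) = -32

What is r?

2

Consecutive ratio: -16/(-8) = 2, and -32/(-16) = 2, so r = 2.
Then A·2^1 = -8 gives A = -4, and Q(n) = -4·2^n.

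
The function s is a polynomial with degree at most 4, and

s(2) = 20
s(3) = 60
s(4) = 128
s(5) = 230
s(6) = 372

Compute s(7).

First differences: 40, 68, 102, 142. Second differences: 28, 34, 40. Third differences: 6, 6.
Level-3 differences are constant, so s has degree 3.
Fitting a degree-3 polynomial gives s(x) = x³ + 5x² - 4x.
Then s(7) = 560.

560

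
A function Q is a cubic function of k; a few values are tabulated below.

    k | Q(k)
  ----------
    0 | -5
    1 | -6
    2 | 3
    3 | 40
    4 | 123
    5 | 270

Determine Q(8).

1275

First differences: -1, 9, 37, 83, 147. Second differences: 10, 28, 46, 64. Third differences: 18, 18, 18.
Level-3 differences are constant, so Q has degree 3.
Fitting a degree-3 polynomial gives Q(k) = 3k³ - 4k² - 5.
Then Q(8) = 1275.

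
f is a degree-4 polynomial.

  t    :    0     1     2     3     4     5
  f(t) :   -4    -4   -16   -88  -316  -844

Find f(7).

Write f(t) = at^4 + bt³ + ct² + dt + e; the 6 given values yield a linear system in the 5 coefficients.
Solving, f(t) = -2t^4 + 4t³ - 4t² + 2t - 4.
Then f(7) = -3616.

-3616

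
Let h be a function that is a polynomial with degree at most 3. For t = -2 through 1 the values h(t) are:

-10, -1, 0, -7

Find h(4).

First differences: 9, 1, -7. Second differences: -8, -8.
Level-2 differences are constant, so h has degree 2.
Fitting a degree-2 polynomial gives h(t) = -4t² - 3t.
Then h(4) = -76.

-76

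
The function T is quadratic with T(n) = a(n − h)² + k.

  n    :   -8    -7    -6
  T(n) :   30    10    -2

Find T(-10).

94

First differences -20, -12; second difference 8 = 2a, so a = 4.
Expanding, the n-coefficient is −2ah = -8h; matching it to the data gives h = -5, and then k = -6.
So T(n) = 4(n + 5)² − 6.
T(-10) = 4·(-5)² − 6 = 94.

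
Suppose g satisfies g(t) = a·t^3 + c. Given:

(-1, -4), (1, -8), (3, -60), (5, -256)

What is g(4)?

-134

From g(-1) = -4 and g(1) = -8: -1a + c = -4 and 1a + c = -8.
Subtracting: 2a = -4, so a = -2; then c = -4 − (-2)·(-1) = -6.
So g(t) = -2t³ − 6, and g(4) = -134.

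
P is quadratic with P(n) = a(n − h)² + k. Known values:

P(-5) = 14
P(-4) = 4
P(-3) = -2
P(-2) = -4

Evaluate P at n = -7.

46

First differences -10, -6, -2; second difference 4 = 2a, so a = 2.
Expanding, the n-coefficient is −2ah = -4h; matching it to the data gives h = -2, and then k = -4.
So P(n) = 2(n + 2)² − 4.
P(-7) = 2·(-5)² − 4 = 46.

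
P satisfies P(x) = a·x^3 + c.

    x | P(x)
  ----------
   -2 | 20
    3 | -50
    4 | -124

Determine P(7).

-682

From P(-2) = 20 and P(3) = -50: -8a + c = 20 and 27a + c = -50.
Subtracting: 35a = -70, so a = -2; then c = 20 − (-2)·(-8) = 4.
So P(x) = -2x³ + 4, and P(7) = -682.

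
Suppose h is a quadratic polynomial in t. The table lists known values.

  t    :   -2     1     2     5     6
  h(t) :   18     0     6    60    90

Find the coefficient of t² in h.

Write h(t) = at² + bt + c; the 5 given values yield a linear system in the 3 coefficients.
Solving, h(t) = 3t² - 3t.
The coefficient of t² is 3.

3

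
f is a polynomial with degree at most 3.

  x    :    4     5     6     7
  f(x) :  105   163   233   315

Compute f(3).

Write f(x) = ax³ + bx² + cx + d; the 4 given values yield a linear system in the 4 coefficients.
Solving, the leading coefficient vanishes, and f(x) = 6x² + 4x - 7.
Then f(3) = 59.

59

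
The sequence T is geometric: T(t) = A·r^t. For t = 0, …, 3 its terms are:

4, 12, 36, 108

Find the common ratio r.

3

Consecutive ratio: 12/4 = 3, and 36/12 = 3, so r = 3.
Then A·3^0 = 4 gives A = 4, and T(t) = 4·3^t.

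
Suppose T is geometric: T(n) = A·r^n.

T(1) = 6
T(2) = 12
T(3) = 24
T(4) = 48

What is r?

Consecutive ratio: 12/6 = 2, and 24/12 = 2, so r = 2.
Then A·2^1 = 6 gives A = 3, and T(n) = 3·2^n.

2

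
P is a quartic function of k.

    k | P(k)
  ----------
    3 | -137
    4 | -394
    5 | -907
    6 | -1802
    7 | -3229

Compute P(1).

-7

Write P(k) = ak^4 + bk³ + ck² + dk + e; the 5 given values yield a linear system in the 5 coefficients.
Solving, P(k) = -k^4 - 3k³ + 5k² - 6k - 2.
Then P(1) = -7.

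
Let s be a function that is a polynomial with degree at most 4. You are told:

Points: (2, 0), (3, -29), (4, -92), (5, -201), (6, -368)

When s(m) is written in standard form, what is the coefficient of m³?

-2

First differences: -29, -63, -109, -167. Second differences: -34, -46, -58. Third differences: -12, -12.
Level-3 differences are constant, so s has degree 3.
Fitting a degree-3 polynomial gives s(m) = -2m³ + m² + 4m + 4.
The coefficient of m³ is -2.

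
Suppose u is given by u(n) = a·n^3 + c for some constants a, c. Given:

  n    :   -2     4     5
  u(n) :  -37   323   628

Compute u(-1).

From u(-2) = -37 and u(4) = 323: -8a + c = -37 and 64a + c = 323.
Subtracting: 72a = 360, so a = 5; then c = -37 − 5·(-8) = 3.
So u(n) = 5n³ + 3, and u(-1) = -2.

-2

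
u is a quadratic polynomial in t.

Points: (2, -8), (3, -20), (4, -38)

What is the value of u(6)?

Write u(t) = at² + bt + c; the 3 given values yield a linear system in the 3 coefficients.
Solving, u(t) = -3t² + 3t - 2.
Then u(6) = -92.

-92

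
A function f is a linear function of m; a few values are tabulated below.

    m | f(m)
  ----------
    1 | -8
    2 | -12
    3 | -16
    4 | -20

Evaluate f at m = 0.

Write f(m) = am + b; the 4 given values yield a linear system in the 2 coefficients.
Solving, f(m) = -4m - 4.
Then f(0) = -4.

-4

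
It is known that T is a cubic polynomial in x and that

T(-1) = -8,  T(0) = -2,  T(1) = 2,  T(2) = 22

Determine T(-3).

-98

Write T(x) = ax³ + bx² + cx + d; the 4 given values yield a linear system in the 4 coefficients.
Solving, T(x) = 3x³ - x² + 2x - 2.
Then T(-3) = -98.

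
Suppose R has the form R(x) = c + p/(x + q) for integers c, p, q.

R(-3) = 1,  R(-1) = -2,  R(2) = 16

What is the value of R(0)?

-8

(R(x) − c)(x + q) = p for each data point; the three points give a linear system in c and q, then p follows.
Solving: c = 4, q = -1, p = 12, so R(x) = 4 + 12/(x − 1).
Then R(0) = 4 + 12/(-1) = -8.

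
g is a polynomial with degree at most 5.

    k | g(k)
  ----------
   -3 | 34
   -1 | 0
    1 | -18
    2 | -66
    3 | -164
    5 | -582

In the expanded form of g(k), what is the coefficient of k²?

-7

Write g(k) = ak^5 + bk^4 + ck³ + dk² + ek + p; the 6 given values yield a linear system in the 6 coefficients.
Solving, the top 2 coefficients vanish, and g(k) = -3k³ - 7k² - 6k - 2.
The coefficient of k² is -7.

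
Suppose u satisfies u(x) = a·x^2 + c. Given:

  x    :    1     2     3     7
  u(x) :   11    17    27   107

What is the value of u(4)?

From u(1) = 11 and u(2) = 17: 1a + c = 11 and 4a + c = 17.
Subtracting: 3a = 6, so a = 2; then c = 11 − 2·1 = 9.
So u(x) = 2x² + 9, and u(4) = 41.

41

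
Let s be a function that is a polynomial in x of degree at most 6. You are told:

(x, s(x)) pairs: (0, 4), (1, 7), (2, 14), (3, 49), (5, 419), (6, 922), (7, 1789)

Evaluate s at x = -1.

5

Write s(x) = ax^6 + bx^5 + cx^4 + dx³ + ex² + px + q; the 7 given values yield a linear system in the 7 coefficients.
Solving, the top 2 coefficients vanish, and s(x) = x^4 - 2x³ + x² + 3x + 4.
Then s(-1) = 5.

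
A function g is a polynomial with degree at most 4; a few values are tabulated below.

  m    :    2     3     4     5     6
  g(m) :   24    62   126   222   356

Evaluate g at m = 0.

First differences: 38, 64, 96, 134. Second differences: 26, 32, 38. Third differences: 6, 6.
Level-3 differences are constant, so g has degree 3.
Fitting a degree-3 polynomial gives g(m) = m³ + 4m² - m + 2.
Then g(0) = 2.

2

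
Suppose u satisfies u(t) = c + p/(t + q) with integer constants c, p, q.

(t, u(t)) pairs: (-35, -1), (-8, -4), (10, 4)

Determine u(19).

(u(t) − c)(t + q) = p for each data point; the three points give a linear system in c and q, then p follows.
Solving: c = 0, q = -1, p = 36, so u(t) = 36/(t − 1).
Then u(19) = 0 + 36/18 = 2.

2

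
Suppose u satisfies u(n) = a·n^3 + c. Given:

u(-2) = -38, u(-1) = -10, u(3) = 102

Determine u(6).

From u(-2) = -38 and u(-1) = -10: -8a + c = -38 and -1a + c = -10.
Subtracting: 7a = 28, so a = 4; then c = -38 − 4·(-8) = -6.
So u(n) = 4n³ − 6, and u(6) = 858.

858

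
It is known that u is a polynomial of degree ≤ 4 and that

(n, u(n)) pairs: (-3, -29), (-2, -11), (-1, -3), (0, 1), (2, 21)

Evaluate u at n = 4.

Write u(n) = an^4 + bn³ + cn² + dn + e; the 5 given values yield a linear system in the 5 coefficients.
Solving, the leading coefficient vanishes, and u(n) = n³ + n² + 4n + 1.
Then u(4) = 97.

97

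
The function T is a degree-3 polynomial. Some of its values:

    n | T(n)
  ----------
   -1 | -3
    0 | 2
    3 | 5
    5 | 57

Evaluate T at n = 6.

116

Write T(n) = an³ + bn² + cn + d; the 4 given values yield a linear system in the 4 coefficients.
Solving, T(n) = n³ - 3n² + n + 2.
Then T(6) = 116.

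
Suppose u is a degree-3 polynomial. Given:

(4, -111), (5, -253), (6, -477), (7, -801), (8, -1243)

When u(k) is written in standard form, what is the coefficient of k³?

-3

First differences: -142, -224, -324, -442. Second differences: -82, -100, -118. Third differences: -18, -18.
Level-3 differences are constant, so u has degree 3.
Fitting a degree-3 polynomial gives u(k) = -3k³ + 4k² + 5k - 3.
The coefficient of k³ is -3.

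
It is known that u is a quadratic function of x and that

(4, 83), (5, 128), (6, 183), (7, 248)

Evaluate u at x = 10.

First differences: 45, 55, 65. Second differences: 10, 10.
Level-2 differences are constant, so u has degree 2.
Fitting a degree-2 polynomial gives u(x) = 5x² + 3.
Then u(10) = 503.

503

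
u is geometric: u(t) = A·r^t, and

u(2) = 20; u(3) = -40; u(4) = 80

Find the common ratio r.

-2

Consecutive ratio: -40/20 = -2, and 80/(-40) = -2, so r = -2.
Then A·(-2)^2 = 20 gives A = 5, and u(t) = 5·(-2)^t.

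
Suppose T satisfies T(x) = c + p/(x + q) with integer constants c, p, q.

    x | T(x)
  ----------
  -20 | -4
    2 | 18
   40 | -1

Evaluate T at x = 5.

(T(x) − c)(x + q) = p for each data point; the three points give a linear system in c and q, then p follows.
Solving: c = -2, q = 0, p = 40, so T(x) = -2 + 40/(x + 0).
Then T(5) = -2 + 40/5 = 6.

6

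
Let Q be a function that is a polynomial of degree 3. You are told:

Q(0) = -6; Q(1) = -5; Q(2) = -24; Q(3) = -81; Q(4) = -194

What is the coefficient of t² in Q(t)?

First differences: 1, -19, -57, -113. Second differences: -20, -38, -56. Third differences: -18, -18.
Level-3 differences are constant, so Q has degree 3.
Fitting a degree-3 polynomial gives Q(t) = -3t³ - t² + 5t - 6.
The coefficient of t² is -1.

-1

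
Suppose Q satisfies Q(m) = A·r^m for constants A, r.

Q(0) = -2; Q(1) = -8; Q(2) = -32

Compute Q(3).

Consecutive ratio: -8/(-2) = 4, and -32/(-8) = 4, so r = 4.
Then A·4^0 = -2 gives A = -2, and Q(m) = -2·4^m.
Q(3) = -2·4^3 = -128.

-128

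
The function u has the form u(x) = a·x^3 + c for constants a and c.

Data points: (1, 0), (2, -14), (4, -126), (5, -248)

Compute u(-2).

From u(1) = 0 and u(2) = -14: 1a + c = 0 and 8a + c = -14.
Subtracting: 7a = -14, so a = -2; then c = 0 − (-2)·1 = 2.
So u(x) = -2x³ + 2, and u(-2) = 18.

18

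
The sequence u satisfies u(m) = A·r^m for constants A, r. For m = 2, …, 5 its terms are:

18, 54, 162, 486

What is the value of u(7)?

4374

Consecutive ratio: 54/18 = 3, and 162/54 = 3, so r = 3.
Then A·3^2 = 18 gives A = 2, and u(m) = 2·3^m.
u(7) = 2·3^7 = 4374.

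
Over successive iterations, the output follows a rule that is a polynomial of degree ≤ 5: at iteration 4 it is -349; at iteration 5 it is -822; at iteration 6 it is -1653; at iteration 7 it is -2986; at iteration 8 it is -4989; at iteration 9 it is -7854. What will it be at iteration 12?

-23901

Write the value at m as u(m).
First differences: -473, -831, -1333, -2003, -2865. Second differences: -358, -502, -670, -862. Third differences: -144, -168, -192. Fourth differences: -24, -24.
Level-4 differences are constant, so u has degree 4.
Fitting a degree-4 polynomial gives u(m) = -m^4 - 2m³ + 2m² + 3.
Then u(12) = -23901.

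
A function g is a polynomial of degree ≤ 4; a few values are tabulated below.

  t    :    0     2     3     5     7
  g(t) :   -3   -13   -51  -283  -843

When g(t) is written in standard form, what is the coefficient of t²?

4

Write g(t) = at^4 + bt³ + ct² + dt + e; the 5 given values yield a linear system in the 5 coefficients.
Solving, the leading coefficient vanishes, and g(t) = -3t³ + 4t² - t - 3.
The coefficient of t² is 4.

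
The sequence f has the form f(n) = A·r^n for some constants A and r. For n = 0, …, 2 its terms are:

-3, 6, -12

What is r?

-2

Consecutive ratio: 6/(-3) = -2, and -12/6 = -2, so r = -2.
Then A·(-2)^0 = -3 gives A = -3, and f(n) = -3·(-2)^n.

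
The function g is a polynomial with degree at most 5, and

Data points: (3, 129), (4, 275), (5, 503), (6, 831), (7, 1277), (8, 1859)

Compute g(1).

Write g(n) = an^5 + bn^4 + cn³ + dn² + en + p; the 6 given values yield a linear system in the 6 coefficients.
Solving, the top 2 coefficients vanish, and g(n) = 3n³ + 5n² + 3.
Then g(1) = 11.

11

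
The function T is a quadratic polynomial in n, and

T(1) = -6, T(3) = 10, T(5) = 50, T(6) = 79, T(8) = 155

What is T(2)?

Write T(n) = an² + bn + c; the 5 given values yield a linear system in the 3 coefficients.
Solving, T(n) = 3n² - 4n - 5.
Then T(2) = -1.

-1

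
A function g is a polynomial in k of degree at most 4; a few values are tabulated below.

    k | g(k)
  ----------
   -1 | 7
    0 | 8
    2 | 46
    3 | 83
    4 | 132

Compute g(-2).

Write g(k) = ak^4 + bk³ + ck² + dk + e; the 5 given values yield a linear system in the 5 coefficients.
Solving, the top 2 coefficients vanish, and g(k) = 6k² + 7k + 8.
Then g(-2) = 18.

18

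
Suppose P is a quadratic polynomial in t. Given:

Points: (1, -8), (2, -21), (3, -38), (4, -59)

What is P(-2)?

First differences: -13, -17, -21. Second differences: -4, -4.
Level-2 differences are constant, so P has degree 2.
Fitting a degree-2 polynomial gives P(t) = -2t² - 7t + 1.
Then P(-2) = 7.

7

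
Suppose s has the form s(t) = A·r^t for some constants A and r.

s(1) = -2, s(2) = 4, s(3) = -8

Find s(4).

16

Consecutive ratio: 4/(-2) = -2, and -8/4 = -2, so r = -2.
Then A·(-2)^1 = -2 gives A = 1, and s(t) = 1·(-2)^t.
s(4) = 1·(-2)^4 = 16.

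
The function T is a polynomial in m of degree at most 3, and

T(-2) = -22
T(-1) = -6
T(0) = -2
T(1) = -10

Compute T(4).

-106

First differences: 16, 4, -8. Second differences: -12, -12.
Level-2 differences are constant, so T has degree 2.
Fitting a degree-2 polynomial gives T(m) = -6m² - 2m - 2.
Then T(4) = -106.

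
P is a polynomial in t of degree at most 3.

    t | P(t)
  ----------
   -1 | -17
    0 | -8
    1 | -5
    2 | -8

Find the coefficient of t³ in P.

0

Write P(t) = at³ + bt² + ct + d; the 4 given values yield a linear system in the 4 coefficients.
Solving, the leading coefficient vanishes, and P(t) = -3t² + 6t - 8.
The coefficient of t³ is 0.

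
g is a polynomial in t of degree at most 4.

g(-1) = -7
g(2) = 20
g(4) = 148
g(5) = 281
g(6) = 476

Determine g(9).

Write g(t) = at^4 + bt³ + ct² + dt + e; the 5 given values yield a linear system in the 5 coefficients.
Solving, the leading coefficient vanishes, and g(t) = 2t³ + t² + 2t - 4.
Then g(9) = 1553.

1553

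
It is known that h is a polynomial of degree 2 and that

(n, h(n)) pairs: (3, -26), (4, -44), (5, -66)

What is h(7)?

Write h(n) = an² + bn + c; the 3 given values yield a linear system in the 3 coefficients.
Solving, h(n) = -2n² - 4n + 4.
Then h(7) = -122.

-122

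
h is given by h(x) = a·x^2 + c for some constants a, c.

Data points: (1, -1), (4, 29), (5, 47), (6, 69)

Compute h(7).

From h(1) = -1 and h(4) = 29: 1a + c = -1 and 16a + c = 29.
Subtracting: 15a = 30, so a = 2; then c = -1 − 2·1 = -3.
So h(x) = 2x² − 3, and h(7) = 95.

95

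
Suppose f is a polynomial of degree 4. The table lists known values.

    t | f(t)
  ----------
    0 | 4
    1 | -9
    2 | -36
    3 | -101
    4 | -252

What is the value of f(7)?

Write f(t) = at^4 + bt³ + ct² + dt + e; the 5 given values yield a linear system in the 5 coefficients.
Solving, f(t) = -t^4 + 2t³ - 6t² - 8t + 4.
Then f(7) = -2061.

-2061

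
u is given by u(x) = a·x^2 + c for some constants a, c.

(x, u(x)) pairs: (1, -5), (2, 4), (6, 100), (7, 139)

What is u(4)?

40

From u(1) = -5 and u(2) = 4: 1a + c = -5 and 4a + c = 4.
Subtracting: 3a = 9, so a = 3; then c = -5 − 3·1 = -8.
So u(x) = 3x² − 8, and u(4) = 40.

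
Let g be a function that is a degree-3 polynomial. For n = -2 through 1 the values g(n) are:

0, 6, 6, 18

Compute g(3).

150

Write g(n) = an³ + bn² + cn + d; the 4 given values yield a linear system in the 4 coefficients.
Solving, g(n) = 3n³ + 6n² + 3n + 6.
Then g(3) = 150.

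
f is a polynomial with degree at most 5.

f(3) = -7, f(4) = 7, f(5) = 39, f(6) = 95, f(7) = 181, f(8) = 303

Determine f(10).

First differences: 14, 32, 56, 86, 122. Second differences: 18, 24, 30, 36. Third differences: 6, 6, 6.
Level-3 differences are constant, so f has degree 3.
Fitting a degree-3 polynomial gives f(k) = k³ - 3k² - 2k - 1.
Then f(10) = 679.

679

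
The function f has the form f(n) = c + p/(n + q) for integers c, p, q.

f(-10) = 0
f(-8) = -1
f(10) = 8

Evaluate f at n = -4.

(f(n) − c)(n + q) = p for each data point; the three points give a linear system in c and q, then p follows.
Solving: c = 4, q = 0, p = 40, so f(n) = 4 + 40/(n + 0).
Then f(-4) = 4 + 40/(-4) = -6.

-6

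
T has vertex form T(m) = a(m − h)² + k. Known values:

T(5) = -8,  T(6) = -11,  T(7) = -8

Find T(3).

First differences -3, 3; second difference 6 = 2a, so a = 3.
Expanding, the m-coefficient is −2ah = -6h; matching it to the data gives h = 6, and then k = -11.
So T(m) = 3(m − 6)² − 11.
T(3) = 3·(-3)² − 11 = 16.

16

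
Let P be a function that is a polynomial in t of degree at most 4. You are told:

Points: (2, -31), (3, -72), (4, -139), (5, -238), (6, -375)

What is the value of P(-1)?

-4

First differences: -41, -67, -99, -137. Second differences: -26, -32, -38. Third differences: -6, -6.
Level-3 differences are constant, so P has degree 3.
Fitting a degree-3 polynomial gives P(t) = -t³ - 4t² - 2t - 3.
Then P(-1) = -4.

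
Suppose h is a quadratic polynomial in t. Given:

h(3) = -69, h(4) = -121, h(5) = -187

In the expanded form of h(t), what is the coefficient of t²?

Write h(t) = at² + bt + c; the 3 given values yield a linear system in the 3 coefficients.
Solving, h(t) = -7t² - 3t + 3.
The coefficient of t² is -7.

-7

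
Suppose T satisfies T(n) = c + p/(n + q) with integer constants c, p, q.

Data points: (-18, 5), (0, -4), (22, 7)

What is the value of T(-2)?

1

(T(n) − c)(n + q) = p for each data point; the three points give a linear system in c and q, then p follows.
Solving: c = 6, q = -2, p = 20, so T(n) = 6 + 20/(n − 2).
Then T(-2) = 6 + 20/(-4) = 1.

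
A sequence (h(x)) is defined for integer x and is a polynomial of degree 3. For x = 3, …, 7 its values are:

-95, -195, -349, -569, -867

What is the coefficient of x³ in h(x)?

Write h(x) = ax³ + bx² + cx + d; the 5 given values yield a linear system in the 4 coefficients.
Solving, h(x) = -2x³ - 3x² - 5x + 1.
The coefficient of x³ is -2.

-2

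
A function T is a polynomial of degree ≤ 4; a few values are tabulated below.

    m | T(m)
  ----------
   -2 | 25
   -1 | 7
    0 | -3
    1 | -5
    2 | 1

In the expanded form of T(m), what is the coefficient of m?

First differences: -18, -10, -2, 6. Second differences: 8, 8, 8.
Level-2 differences are constant, so T has degree 2.
Fitting a degree-2 polynomial gives T(m) = 4m² - 6m - 3.
The coefficient of m is -6.

-6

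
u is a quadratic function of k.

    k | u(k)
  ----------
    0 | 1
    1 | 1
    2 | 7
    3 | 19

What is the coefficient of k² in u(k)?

3

First differences: 0, 6, 12. Second differences: 6, 6.
Level-2 differences are constant, so u has degree 2.
Fitting a degree-2 polynomial gives u(k) = 3k² - 3k + 1.
The coefficient of k² is 3.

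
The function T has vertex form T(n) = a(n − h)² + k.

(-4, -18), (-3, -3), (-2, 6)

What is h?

First differences 15, 9; second difference -6 = 2a, so a = -3.
Expanding, the n-coefficient is −2ah = 6h; matching it to the data gives h = -1, and then k = 9.
So T(n) = -3(n + 1)² + 9.
Hence h = -1.

-1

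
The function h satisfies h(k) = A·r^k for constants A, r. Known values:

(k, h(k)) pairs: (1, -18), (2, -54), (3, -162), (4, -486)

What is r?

3

Consecutive ratio: -54/(-18) = 3, and -162/(-54) = 3, so r = 3.
Then A·3^1 = -18 gives A = -6, and h(k) = -6·3^k.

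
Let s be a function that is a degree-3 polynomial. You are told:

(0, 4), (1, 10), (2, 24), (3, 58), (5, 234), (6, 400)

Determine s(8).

948

Write s(n) = an³ + bn² + cn + d; the 6 given values yield a linear system in the 4 coefficients.
Solving, s(n) = 2n³ - 2n² + 6n + 4.
Then s(8) = 948.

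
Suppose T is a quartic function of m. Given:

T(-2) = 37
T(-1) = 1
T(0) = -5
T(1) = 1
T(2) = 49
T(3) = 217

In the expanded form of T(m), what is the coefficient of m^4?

Write T(m) = am^4 + bm³ + cm² + dm + e; the 6 given values yield a linear system in the 5 coefficients.
Solving, T(m) = 2m^4 + m³ + 4m² - m - 5.
The coefficient of m^4 is 2.

2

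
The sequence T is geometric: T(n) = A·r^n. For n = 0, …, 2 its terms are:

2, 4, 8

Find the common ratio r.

2

Consecutive ratio: 4/2 = 2, and 8/4 = 2, so r = 2.
Then A·2^0 = 2 gives A = 2, and T(n) = 2·2^n.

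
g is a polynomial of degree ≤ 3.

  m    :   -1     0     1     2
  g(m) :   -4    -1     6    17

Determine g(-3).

First differences: 3, 7, 11. Second differences: 4, 4.
Level-2 differences are constant, so g has degree 2.
Fitting a degree-2 polynomial gives g(m) = 2m² + 5m - 1.
Then g(-3) = 2.

2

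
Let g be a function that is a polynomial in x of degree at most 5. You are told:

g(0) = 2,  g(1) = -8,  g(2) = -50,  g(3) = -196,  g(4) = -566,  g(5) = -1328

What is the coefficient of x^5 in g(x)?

Write g(x) = ax^5 + bx^4 + cx³ + dx² + ex + p; the 6 given values yield a linear system in the 6 coefficients.
Solving, the leading coefficient vanishes, and g(x) = -2x^4 - 2x² - 6x + 2.
The coefficient of x^5 is 0.

0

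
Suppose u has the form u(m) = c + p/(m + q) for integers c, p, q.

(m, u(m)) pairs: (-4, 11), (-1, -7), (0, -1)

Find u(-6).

(u(m) − c)(m + q) = p for each data point; the three points give a linear system in c and q, then p follows.
Solving: c = 5, q = 2, p = -12, so u(m) = 5 − 12/(m + 2).
Then u(-6) = 5 − 12/(-4) = 8.

8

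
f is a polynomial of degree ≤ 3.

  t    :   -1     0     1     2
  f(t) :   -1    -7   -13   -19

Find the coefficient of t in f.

-6

Write f(t) = at³ + bt² + ct + d; the 4 given values yield a linear system in the 4 coefficients.
Solving, the top 2 coefficients vanish, and f(t) = -6t - 7.
The coefficient of t is -6.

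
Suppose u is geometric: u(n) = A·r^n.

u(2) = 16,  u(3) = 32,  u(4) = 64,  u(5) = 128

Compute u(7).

Consecutive ratio: 32/16 = 2, and 64/32 = 2, so r = 2.
Then A·2^2 = 16 gives A = 4, and u(n) = 4·2^n.
u(7) = 4·2^7 = 512.

512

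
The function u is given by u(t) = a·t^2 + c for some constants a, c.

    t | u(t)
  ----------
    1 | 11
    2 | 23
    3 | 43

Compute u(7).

From u(1) = 11 and u(2) = 23: 1a + c = 11 and 4a + c = 23.
Subtracting: 3a = 12, so a = 4; then c = 11 − 4·1 = 7.
So u(t) = 4t² + 7, and u(7) = 203.

203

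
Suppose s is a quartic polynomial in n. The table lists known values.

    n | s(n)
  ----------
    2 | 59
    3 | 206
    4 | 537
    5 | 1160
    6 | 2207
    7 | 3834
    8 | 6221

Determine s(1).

12

Write s(n) = an^4 + bn³ + cn² + dn + e; the 7 given values yield a linear system in the 5 coefficients.
Solving, s(n) = n^4 + 4n³ + n² + n + 5.
Then s(1) = 12.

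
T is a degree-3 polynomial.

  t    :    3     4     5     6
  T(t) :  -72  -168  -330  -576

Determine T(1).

Write T(t) = at³ + bt² + ct + d; the 4 given values yield a linear system in the 4 coefficients.
Solving, T(t) = -3t³ + 3t² - 6t.
Then T(1) = -6.

-6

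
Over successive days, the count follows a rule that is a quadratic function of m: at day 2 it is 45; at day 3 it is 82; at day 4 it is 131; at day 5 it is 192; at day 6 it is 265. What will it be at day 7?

Write the value at m as T(m).
First differences: 37, 49, 61, 73. Second differences: 12, 12, 12.
Level-2 differences are constant, so T has degree 2.
Fitting a degree-2 polynomial gives T(m) = 6m² + 7m + 7.
Then T(7) = 350.

350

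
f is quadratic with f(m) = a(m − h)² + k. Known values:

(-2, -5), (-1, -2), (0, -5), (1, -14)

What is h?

First differences 3, -3, -9; second difference -6 = 2a, so a = -3.
Expanding, the m-coefficient is −2ah = 6h; matching it to the data gives h = -1, and then k = -2.
So f(m) = -3(m + 1)² − 2.
Hence h = -1.

-1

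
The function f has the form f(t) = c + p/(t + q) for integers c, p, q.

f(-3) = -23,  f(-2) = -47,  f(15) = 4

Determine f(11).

(f(t) − c)(t + q) = p for each data point; the three points give a linear system in c and q, then p follows.
Solving: c = 1, q = 1, p = 48, so f(t) = 1 + 48/(t + 1).
Then f(11) = 1 + 48/12 = 5.

5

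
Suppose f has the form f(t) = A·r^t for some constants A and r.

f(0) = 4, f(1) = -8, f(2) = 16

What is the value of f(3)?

Consecutive ratio: -8/4 = -2, and 16/(-8) = -2, so r = -2.
Then A·(-2)^0 = 4 gives A = 4, and f(t) = 4·(-2)^t.
f(3) = 4·(-2)^3 = -32.

-32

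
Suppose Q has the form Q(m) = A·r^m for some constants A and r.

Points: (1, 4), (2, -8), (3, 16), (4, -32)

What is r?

Consecutive ratio: -8/4 = -2, and 16/(-8) = -2, so r = -2.
Then A·(-2)^1 = 4 gives A = -2, and Q(m) = -2·(-2)^m.

-2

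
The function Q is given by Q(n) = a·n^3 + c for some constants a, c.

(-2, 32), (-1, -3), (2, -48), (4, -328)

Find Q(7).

From Q(-2) = 32 and Q(-1) = -3: -8a + c = 32 and -1a + c = -3.
Subtracting: 7a = -35, so a = -5; then c = 32 − (-5)·(-8) = -8.
So Q(n) = -5n³ − 8, and Q(7) = -1723.

-1723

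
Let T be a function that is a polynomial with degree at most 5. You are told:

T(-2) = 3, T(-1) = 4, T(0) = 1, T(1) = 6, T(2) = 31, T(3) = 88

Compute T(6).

571

First differences: 1, -3, 5, 25, 57. Second differences: -4, 8, 20, 32. Third differences: 12, 12, 12.
Level-3 differences are constant, so T has degree 3.
Fitting a degree-3 polynomial gives T(x) = 2x³ + 4x² - x + 1.
Then T(6) = 571.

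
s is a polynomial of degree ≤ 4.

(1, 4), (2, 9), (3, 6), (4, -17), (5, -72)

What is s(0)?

First differences: 5, -3, -23, -55. Second differences: -8, -20, -32. Third differences: -12, -12.
Level-3 differences are constant, so s has degree 3.
Fitting a degree-3 polynomial gives s(x) = -2x³ + 8x² - 5x + 3.
Then s(0) = 3.

3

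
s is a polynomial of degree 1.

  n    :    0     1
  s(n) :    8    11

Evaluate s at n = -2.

2

Write s(n) = an + b; the 2 given values yield a linear system in the 2 coefficients.
Solving, s(n) = 3n + 8.
Then s(-2) = 2.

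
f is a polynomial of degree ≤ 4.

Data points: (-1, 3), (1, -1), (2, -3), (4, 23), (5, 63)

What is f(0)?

Write f(t) = at^4 + bt³ + ct² + dt + e; the 5 given values yield a linear system in the 5 coefficients.
Solving, the leading coefficient vanishes, and f(t) = t³ - 2t² - 3t + 3.
The constant term is f(0) = 3.

3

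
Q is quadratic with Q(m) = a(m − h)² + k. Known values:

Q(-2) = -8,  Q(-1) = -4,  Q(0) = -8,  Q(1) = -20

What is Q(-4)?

-40

First differences 4, -4, -12; second difference -8 = 2a, so a = -4.
Expanding, the m-coefficient is −2ah = 8h; matching it to the data gives h = -1, and then k = -4.
So Q(m) = -4(m + 1)² − 4.
Q(-4) = -4·(-3)² − 4 = -40.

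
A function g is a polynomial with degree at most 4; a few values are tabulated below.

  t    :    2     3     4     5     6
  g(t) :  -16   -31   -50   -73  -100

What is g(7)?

First differences: -15, -19, -23, -27. Second differences: -4, -4, -4.
Level-2 differences are constant, so g has degree 2.
Fitting a degree-2 polynomial gives g(t) = -2t² - 5t + 2.
Then g(7) = -131.

-131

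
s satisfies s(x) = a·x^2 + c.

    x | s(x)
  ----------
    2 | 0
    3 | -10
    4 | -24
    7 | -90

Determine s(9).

-154

From s(2) = 0 and s(3) = -10: 4a + c = 0 and 9a + c = -10.
Subtracting: 5a = -10, so a = -2; then c = 0 − (-2)·4 = 8.
So s(x) = -2x² + 8, and s(9) = -154.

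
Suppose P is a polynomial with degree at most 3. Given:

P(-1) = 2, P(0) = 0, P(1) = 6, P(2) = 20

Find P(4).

Write P(k) = ak³ + bk² + ck + d; the 4 given values yield a linear system in the 4 coefficients.
Solving, the leading coefficient vanishes, and P(k) = 4k² + 2k.
Then P(4) = 72.

72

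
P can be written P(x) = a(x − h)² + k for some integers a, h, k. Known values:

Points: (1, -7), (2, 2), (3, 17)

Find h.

0

First differences 9, 15; second difference 6 = 2a, so a = 3.
Expanding, the x-coefficient is −2ah = -6h; matching it to the data gives h = 0, and then k = -10.
So P(x) = 3(x + 0)² − 10.
Hence h = 0.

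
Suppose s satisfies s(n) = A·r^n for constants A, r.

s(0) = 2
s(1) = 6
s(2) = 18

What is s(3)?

Consecutive ratio: 6/2 = 3, and 18/6 = 3, so r = 3.
Then A·3^0 = 2 gives A = 2, and s(n) = 2·3^n.
s(3) = 2·3^3 = 54.

54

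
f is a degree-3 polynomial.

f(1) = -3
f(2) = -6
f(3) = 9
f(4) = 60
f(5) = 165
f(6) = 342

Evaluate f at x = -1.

-15

First differences: -3, 15, 51, 105, 177. Second differences: 18, 36, 54, 72. Third differences: 18, 18, 18.
Level-3 differences are constant, so f has degree 3.
Fitting a degree-3 polynomial gives f(x) = 3x³ - 9x² + 3x.
Then f(-1) = -15.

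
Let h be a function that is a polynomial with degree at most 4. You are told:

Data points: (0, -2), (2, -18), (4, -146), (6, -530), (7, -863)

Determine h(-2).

46

Write h(k) = ak^4 + bk³ + ck² + dk + e; the 5 given values yield a linear system in the 5 coefficients.
Solving, the leading coefficient vanishes, and h(k) = -3k³ + 4k² - 4k - 2.
Then h(-2) = 46.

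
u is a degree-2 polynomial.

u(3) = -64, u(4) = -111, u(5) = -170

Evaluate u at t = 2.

-29

Write u(t) = at² + bt + c; the 3 given values yield a linear system in the 3 coefficients.
Solving, u(t) = -6t² - 5t + 5.
Then u(2) = -29.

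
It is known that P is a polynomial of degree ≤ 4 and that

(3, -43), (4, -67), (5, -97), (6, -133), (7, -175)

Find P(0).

-7

First differences: -24, -30, -36, -42. Second differences: -6, -6, -6.
Level-2 differences are constant, so P has degree 2.
Fitting a degree-2 polynomial gives P(x) = -3x² - 3x - 7.
Then P(0) = -7.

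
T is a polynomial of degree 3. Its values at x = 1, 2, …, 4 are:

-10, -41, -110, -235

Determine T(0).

1

Write T(x) = ax³ + bx² + cx + d; the 4 given values yield a linear system in the 4 coefficients.
Solving, T(x) = -3x³ - x² - 7x + 1.
Then T(0) = 1.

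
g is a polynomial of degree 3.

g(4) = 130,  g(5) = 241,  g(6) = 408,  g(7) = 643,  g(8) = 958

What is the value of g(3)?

63

First differences: 111, 167, 235, 315. Second differences: 56, 68, 80. Third differences: 12, 12.
Level-3 differences are constant, so g has degree 3.
Fitting a degree-3 polynomial gives g(x) = 2x³ - 2x² + 7x + 6.
Then g(3) = 63.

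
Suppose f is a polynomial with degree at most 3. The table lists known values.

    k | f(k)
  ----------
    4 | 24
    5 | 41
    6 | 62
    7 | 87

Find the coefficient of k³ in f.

0

First differences: 17, 21, 25. Second differences: 4, 4.
Level-2 differences are constant, so f has degree 2.
Fitting a degree-2 polynomial gives f(k) = 2k² - k - 4.
The coefficient of k³ is 0.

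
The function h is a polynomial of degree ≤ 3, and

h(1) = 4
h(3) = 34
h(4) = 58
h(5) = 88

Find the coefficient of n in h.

Write h(n) = an³ + bn² + cn + d; the 4 given values yield a linear system in the 4 coefficients.
Solving, the leading coefficient vanishes, and h(n) = 3n² + 3n - 2.
The coefficient of n is 3.

3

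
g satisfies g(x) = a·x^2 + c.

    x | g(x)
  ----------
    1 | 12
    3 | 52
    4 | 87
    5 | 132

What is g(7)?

From g(1) = 12 and g(3) = 52: 1a + c = 12 and 9a + c = 52.
Subtracting: 8a = 40, so a = 5; then c = 12 − 5·1 = 7.
So g(x) = 5x² + 7, and g(7) = 252.

252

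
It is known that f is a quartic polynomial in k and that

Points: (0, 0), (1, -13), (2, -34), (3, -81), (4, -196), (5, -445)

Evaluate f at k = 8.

Write f(k) = ak^4 + bk³ + ck² + dk + e; the 6 given values yield a linear system in the 5 coefficients.
Solving, f(k) = -k^4 + 3k³ - 6k² - 9k.
Then f(8) = -3016.

-3016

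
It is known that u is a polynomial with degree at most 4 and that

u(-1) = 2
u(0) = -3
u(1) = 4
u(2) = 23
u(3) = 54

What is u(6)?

219

First differences: -5, 7, 19, 31. Second differences: 12, 12, 12.
Level-2 differences are constant, so u has degree 2.
Fitting a degree-2 polynomial gives u(m) = 6m² + m - 3.
Then u(6) = 219.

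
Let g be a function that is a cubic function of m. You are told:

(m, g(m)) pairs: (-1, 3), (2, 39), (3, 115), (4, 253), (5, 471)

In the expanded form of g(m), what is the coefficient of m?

Write g(m) = am³ + bm² + cm + d; the 5 given values yield a linear system in the 4 coefficients.
Solving, g(m) = 3m³ + 4m² - m + 1.
The coefficient of m is -1.

-1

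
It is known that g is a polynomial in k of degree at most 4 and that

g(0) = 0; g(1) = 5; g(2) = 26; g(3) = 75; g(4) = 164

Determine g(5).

305

First differences: 5, 21, 49, 89. Second differences: 16, 28, 40. Third differences: 12, 12.
Level-3 differences are constant, so g has degree 3.
Extending the table by one column gives the next first difference 141, so g(5) = 164 + 141 = 305.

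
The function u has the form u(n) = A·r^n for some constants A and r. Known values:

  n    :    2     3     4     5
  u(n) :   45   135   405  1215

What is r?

Consecutive ratio: 135/45 = 3, and 405/135 = 3, so r = 3.
Then A·3^2 = 45 gives A = 5, and u(n) = 5·3^n.

3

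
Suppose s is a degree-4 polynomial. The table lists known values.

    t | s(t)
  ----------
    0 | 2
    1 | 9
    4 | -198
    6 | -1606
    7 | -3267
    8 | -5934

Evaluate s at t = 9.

-9943

Write s(t) = at^4 + bt³ + ct² + dt + e; the 6 given values yield a linear system in the 5 coefficients.
Solving, s(t) = -2t^4 + 4t³ + 3t² + 2t + 2.
Then s(9) = -9943.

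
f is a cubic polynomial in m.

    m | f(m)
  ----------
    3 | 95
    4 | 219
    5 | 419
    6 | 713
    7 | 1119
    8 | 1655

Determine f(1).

3

First differences: 124, 200, 294, 406, 536. Second differences: 76, 94, 112, 130. Third differences: 18, 18, 18.
Level-3 differences are constant, so f has degree 3.
Fitting a degree-3 polynomial gives f(m) = 3m³ + 2m² - m - 1.
Then f(1) = 3.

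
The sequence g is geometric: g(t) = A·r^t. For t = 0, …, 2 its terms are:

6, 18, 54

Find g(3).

162

Consecutive ratio: 18/6 = 3, and 54/18 = 3, so r = 3.
Then A·3^0 = 6 gives A = 6, and g(t) = 6·3^t.
g(3) = 6·3^3 = 162.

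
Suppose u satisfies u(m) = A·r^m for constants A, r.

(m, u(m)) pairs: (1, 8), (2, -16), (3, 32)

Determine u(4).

Consecutive ratio: -16/8 = -2, and 32/(-16) = -2, so r = -2.
Then A·(-2)^1 = 8 gives A = -4, and u(m) = -4·(-2)^m.
u(4) = -4·(-2)^4 = -64.

-64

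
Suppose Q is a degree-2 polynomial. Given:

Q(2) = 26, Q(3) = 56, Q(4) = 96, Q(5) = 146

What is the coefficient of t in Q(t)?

5

Write Q(t) = at² + bt + c; the 4 given values yield a linear system in the 3 coefficients.
Solving, Q(t) = 5t² + 5t - 4.
The coefficient of t is 5.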